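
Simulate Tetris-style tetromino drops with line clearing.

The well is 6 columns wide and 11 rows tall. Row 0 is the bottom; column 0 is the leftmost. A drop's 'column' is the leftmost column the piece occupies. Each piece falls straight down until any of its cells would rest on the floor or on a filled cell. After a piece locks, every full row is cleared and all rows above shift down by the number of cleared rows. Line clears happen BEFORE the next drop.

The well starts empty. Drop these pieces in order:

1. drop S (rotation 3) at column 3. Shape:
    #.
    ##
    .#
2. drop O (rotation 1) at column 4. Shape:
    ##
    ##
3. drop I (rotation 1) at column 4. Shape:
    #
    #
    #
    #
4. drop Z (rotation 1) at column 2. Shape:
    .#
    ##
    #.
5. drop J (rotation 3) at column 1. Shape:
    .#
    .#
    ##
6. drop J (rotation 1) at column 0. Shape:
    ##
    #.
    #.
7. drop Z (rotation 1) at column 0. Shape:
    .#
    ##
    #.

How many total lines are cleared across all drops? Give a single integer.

Answer: 0

Derivation:
Drop 1: S rot3 at col 3 lands with bottom-row=0; cleared 0 line(s) (total 0); column heights now [0 0 0 3 2 0], max=3
Drop 2: O rot1 at col 4 lands with bottom-row=2; cleared 0 line(s) (total 0); column heights now [0 0 0 3 4 4], max=4
Drop 3: I rot1 at col 4 lands with bottom-row=4; cleared 0 line(s) (total 0); column heights now [0 0 0 3 8 4], max=8
Drop 4: Z rot1 at col 2 lands with bottom-row=2; cleared 0 line(s) (total 0); column heights now [0 0 4 5 8 4], max=8
Drop 5: J rot3 at col 1 lands with bottom-row=4; cleared 0 line(s) (total 0); column heights now [0 5 7 5 8 4], max=8
Drop 6: J rot1 at col 0 lands with bottom-row=3; cleared 0 line(s) (total 0); column heights now [6 6 7 5 8 4], max=8
Drop 7: Z rot1 at col 0 lands with bottom-row=6; cleared 0 line(s) (total 0); column heights now [8 9 7 5 8 4], max=9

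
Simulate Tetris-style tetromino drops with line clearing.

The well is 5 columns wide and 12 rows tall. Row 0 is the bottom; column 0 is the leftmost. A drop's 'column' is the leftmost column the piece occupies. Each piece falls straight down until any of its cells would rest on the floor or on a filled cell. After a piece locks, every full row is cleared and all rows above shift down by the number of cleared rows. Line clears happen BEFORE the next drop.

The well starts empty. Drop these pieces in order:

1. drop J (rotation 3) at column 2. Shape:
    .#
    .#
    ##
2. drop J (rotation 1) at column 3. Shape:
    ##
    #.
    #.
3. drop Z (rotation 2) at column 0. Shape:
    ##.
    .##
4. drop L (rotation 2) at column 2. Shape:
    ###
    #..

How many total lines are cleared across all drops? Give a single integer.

Drop 1: J rot3 at col 2 lands with bottom-row=0; cleared 0 line(s) (total 0); column heights now [0 0 1 3 0], max=3
Drop 2: J rot1 at col 3 lands with bottom-row=3; cleared 0 line(s) (total 0); column heights now [0 0 1 6 6], max=6
Drop 3: Z rot2 at col 0 lands with bottom-row=1; cleared 0 line(s) (total 0); column heights now [3 3 2 6 6], max=6
Drop 4: L rot2 at col 2 lands with bottom-row=5; cleared 0 line(s) (total 0); column heights now [3 3 7 7 7], max=7

Answer: 0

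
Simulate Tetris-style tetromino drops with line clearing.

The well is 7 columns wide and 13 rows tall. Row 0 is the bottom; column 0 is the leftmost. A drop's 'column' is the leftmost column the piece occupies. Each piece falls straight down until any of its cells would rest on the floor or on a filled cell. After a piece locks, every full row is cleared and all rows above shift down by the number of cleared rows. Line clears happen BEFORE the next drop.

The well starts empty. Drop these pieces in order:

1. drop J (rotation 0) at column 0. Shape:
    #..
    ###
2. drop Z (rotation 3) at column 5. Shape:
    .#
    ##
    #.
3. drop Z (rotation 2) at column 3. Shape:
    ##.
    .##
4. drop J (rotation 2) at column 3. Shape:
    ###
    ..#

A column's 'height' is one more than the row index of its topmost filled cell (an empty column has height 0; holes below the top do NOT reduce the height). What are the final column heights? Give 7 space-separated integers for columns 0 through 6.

Drop 1: J rot0 at col 0 lands with bottom-row=0; cleared 0 line(s) (total 0); column heights now [2 1 1 0 0 0 0], max=2
Drop 2: Z rot3 at col 5 lands with bottom-row=0; cleared 0 line(s) (total 0); column heights now [2 1 1 0 0 2 3], max=3
Drop 3: Z rot2 at col 3 lands with bottom-row=2; cleared 0 line(s) (total 0); column heights now [2 1 1 4 4 3 3], max=4
Drop 4: J rot2 at col 3 lands with bottom-row=3; cleared 0 line(s) (total 0); column heights now [2 1 1 5 5 5 3], max=5

Answer: 2 1 1 5 5 5 3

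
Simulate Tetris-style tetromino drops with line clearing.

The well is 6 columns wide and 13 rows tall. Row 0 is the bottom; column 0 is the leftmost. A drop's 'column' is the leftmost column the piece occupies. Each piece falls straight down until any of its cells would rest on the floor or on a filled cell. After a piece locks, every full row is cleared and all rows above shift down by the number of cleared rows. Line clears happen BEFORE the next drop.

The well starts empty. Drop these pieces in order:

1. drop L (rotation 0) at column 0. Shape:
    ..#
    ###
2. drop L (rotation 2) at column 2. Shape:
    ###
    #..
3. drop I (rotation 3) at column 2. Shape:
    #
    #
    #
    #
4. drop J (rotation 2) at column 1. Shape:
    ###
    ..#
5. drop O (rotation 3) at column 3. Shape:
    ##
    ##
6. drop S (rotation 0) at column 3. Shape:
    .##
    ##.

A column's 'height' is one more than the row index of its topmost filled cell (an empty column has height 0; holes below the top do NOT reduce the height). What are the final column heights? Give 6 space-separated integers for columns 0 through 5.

Answer: 1 9 9 12 13 13

Derivation:
Drop 1: L rot0 at col 0 lands with bottom-row=0; cleared 0 line(s) (total 0); column heights now [1 1 2 0 0 0], max=2
Drop 2: L rot2 at col 2 lands with bottom-row=2; cleared 0 line(s) (total 0); column heights now [1 1 4 4 4 0], max=4
Drop 3: I rot3 at col 2 lands with bottom-row=4; cleared 0 line(s) (total 0); column heights now [1 1 8 4 4 0], max=8
Drop 4: J rot2 at col 1 lands with bottom-row=7; cleared 0 line(s) (total 0); column heights now [1 9 9 9 4 0], max=9
Drop 5: O rot3 at col 3 lands with bottom-row=9; cleared 0 line(s) (total 0); column heights now [1 9 9 11 11 0], max=11
Drop 6: S rot0 at col 3 lands with bottom-row=11; cleared 0 line(s) (total 0); column heights now [1 9 9 12 13 13], max=13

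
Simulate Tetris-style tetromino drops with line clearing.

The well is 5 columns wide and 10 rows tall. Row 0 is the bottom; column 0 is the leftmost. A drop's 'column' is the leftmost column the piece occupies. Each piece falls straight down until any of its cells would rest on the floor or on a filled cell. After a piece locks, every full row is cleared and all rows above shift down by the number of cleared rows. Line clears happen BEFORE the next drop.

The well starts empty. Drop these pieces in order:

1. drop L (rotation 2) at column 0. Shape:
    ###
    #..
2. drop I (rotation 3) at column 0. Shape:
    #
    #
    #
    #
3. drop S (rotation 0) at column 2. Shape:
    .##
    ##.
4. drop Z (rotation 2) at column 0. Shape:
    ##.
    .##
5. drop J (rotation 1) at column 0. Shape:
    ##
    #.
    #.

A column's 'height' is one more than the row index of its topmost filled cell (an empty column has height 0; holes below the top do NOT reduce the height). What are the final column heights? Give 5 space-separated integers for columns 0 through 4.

Drop 1: L rot2 at col 0 lands with bottom-row=0; cleared 0 line(s) (total 0); column heights now [2 2 2 0 0], max=2
Drop 2: I rot3 at col 0 lands with bottom-row=2; cleared 0 line(s) (total 0); column heights now [6 2 2 0 0], max=6
Drop 3: S rot0 at col 2 lands with bottom-row=2; cleared 0 line(s) (total 0); column heights now [6 2 3 4 4], max=6
Drop 4: Z rot2 at col 0 lands with bottom-row=5; cleared 0 line(s) (total 0); column heights now [7 7 6 4 4], max=7
Drop 5: J rot1 at col 0 lands with bottom-row=7; cleared 0 line(s) (total 0); column heights now [10 10 6 4 4], max=10

Answer: 10 10 6 4 4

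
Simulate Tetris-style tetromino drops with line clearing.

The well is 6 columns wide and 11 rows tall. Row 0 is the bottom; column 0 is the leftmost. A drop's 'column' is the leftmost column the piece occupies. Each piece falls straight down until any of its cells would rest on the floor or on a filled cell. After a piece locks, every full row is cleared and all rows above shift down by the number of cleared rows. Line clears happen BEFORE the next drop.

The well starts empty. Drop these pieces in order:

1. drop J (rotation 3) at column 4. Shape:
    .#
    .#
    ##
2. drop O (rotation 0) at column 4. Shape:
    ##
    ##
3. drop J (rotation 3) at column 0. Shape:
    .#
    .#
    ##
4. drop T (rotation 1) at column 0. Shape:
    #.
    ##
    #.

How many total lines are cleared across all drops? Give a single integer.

Drop 1: J rot3 at col 4 lands with bottom-row=0; cleared 0 line(s) (total 0); column heights now [0 0 0 0 1 3], max=3
Drop 2: O rot0 at col 4 lands with bottom-row=3; cleared 0 line(s) (total 0); column heights now [0 0 0 0 5 5], max=5
Drop 3: J rot3 at col 0 lands with bottom-row=0; cleared 0 line(s) (total 0); column heights now [1 3 0 0 5 5], max=5
Drop 4: T rot1 at col 0 lands with bottom-row=2; cleared 0 line(s) (total 0); column heights now [5 4 0 0 5 5], max=5

Answer: 0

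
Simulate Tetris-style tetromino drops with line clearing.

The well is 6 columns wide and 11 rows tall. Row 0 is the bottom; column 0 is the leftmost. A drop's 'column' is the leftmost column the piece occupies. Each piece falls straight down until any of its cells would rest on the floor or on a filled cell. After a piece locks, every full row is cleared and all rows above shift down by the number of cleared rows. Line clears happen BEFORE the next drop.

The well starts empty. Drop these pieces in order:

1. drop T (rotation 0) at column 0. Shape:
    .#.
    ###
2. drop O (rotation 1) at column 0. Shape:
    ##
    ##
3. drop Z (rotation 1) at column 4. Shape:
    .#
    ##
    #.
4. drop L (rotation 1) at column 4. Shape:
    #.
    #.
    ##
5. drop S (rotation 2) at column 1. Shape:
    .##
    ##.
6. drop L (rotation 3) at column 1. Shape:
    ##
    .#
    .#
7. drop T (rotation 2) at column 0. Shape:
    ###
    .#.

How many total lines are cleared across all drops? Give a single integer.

Drop 1: T rot0 at col 0 lands with bottom-row=0; cleared 0 line(s) (total 0); column heights now [1 2 1 0 0 0], max=2
Drop 2: O rot1 at col 0 lands with bottom-row=2; cleared 0 line(s) (total 0); column heights now [4 4 1 0 0 0], max=4
Drop 3: Z rot1 at col 4 lands with bottom-row=0; cleared 0 line(s) (total 0); column heights now [4 4 1 0 2 3], max=4
Drop 4: L rot1 at col 4 lands with bottom-row=3; cleared 0 line(s) (total 0); column heights now [4 4 1 0 6 4], max=6
Drop 5: S rot2 at col 1 lands with bottom-row=4; cleared 0 line(s) (total 0); column heights now [4 5 6 6 6 4], max=6
Drop 6: L rot3 at col 1 lands with bottom-row=6; cleared 0 line(s) (total 0); column heights now [4 9 9 6 6 4], max=9
Drop 7: T rot2 at col 0 lands with bottom-row=9; cleared 0 line(s) (total 0); column heights now [11 11 11 6 6 4], max=11

Answer: 0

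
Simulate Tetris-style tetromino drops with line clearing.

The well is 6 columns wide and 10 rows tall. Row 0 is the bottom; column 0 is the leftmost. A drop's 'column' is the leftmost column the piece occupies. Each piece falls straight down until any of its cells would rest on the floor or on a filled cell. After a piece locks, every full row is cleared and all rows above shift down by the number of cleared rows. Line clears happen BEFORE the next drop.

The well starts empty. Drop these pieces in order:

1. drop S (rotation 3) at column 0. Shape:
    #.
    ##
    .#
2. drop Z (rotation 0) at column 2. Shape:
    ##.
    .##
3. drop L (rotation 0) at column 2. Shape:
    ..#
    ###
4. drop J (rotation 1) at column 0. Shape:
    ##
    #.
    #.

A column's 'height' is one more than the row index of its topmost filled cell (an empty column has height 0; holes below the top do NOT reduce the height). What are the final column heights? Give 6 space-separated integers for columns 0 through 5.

Answer: 6 6 3 3 4 0

Derivation:
Drop 1: S rot3 at col 0 lands with bottom-row=0; cleared 0 line(s) (total 0); column heights now [3 2 0 0 0 0], max=3
Drop 2: Z rot0 at col 2 lands with bottom-row=0; cleared 0 line(s) (total 0); column heights now [3 2 2 2 1 0], max=3
Drop 3: L rot0 at col 2 lands with bottom-row=2; cleared 0 line(s) (total 0); column heights now [3 2 3 3 4 0], max=4
Drop 4: J rot1 at col 0 lands with bottom-row=3; cleared 0 line(s) (total 0); column heights now [6 6 3 3 4 0], max=6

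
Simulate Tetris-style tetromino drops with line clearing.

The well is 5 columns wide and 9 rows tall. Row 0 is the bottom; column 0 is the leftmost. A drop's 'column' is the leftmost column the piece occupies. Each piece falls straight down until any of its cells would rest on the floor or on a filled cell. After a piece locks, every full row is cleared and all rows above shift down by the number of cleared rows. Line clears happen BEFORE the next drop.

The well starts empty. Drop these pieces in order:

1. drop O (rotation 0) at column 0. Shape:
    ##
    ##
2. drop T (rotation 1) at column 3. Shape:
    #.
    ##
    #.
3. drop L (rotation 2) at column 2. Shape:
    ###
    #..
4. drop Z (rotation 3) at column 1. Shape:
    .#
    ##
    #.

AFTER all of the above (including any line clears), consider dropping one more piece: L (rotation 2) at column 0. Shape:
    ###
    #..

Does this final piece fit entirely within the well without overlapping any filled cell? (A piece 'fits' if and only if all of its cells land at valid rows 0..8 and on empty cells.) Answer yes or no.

Drop 1: O rot0 at col 0 lands with bottom-row=0; cleared 0 line(s) (total 0); column heights now [2 2 0 0 0], max=2
Drop 2: T rot1 at col 3 lands with bottom-row=0; cleared 0 line(s) (total 0); column heights now [2 2 0 3 2], max=3
Drop 3: L rot2 at col 2 lands with bottom-row=2; cleared 0 line(s) (total 0); column heights now [2 2 4 4 4], max=4
Drop 4: Z rot3 at col 1 lands with bottom-row=3; cleared 0 line(s) (total 0); column heights now [2 5 6 4 4], max=6
Test piece L rot2 at col 0 (width 3): heights before test = [2 5 6 4 4]; fits = True

Answer: yes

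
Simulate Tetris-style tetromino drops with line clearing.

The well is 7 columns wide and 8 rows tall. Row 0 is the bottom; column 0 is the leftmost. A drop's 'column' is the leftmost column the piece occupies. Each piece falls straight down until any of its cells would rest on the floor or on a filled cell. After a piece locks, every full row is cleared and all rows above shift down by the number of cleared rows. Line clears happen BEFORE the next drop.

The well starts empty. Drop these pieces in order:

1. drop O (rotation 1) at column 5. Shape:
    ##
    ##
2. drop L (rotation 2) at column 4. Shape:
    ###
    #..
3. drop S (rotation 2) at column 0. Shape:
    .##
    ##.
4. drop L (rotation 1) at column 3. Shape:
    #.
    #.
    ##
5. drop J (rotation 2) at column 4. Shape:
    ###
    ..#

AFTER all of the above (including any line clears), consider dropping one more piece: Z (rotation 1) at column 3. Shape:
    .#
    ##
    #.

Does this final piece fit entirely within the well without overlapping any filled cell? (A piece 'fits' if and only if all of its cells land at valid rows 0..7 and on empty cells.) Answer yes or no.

Answer: no

Derivation:
Drop 1: O rot1 at col 5 lands with bottom-row=0; cleared 0 line(s) (total 0); column heights now [0 0 0 0 0 2 2], max=2
Drop 2: L rot2 at col 4 lands with bottom-row=1; cleared 0 line(s) (total 0); column heights now [0 0 0 0 3 3 3], max=3
Drop 3: S rot2 at col 0 lands with bottom-row=0; cleared 0 line(s) (total 0); column heights now [1 2 2 0 3 3 3], max=3
Drop 4: L rot1 at col 3 lands with bottom-row=3; cleared 0 line(s) (total 0); column heights now [1 2 2 6 4 3 3], max=6
Drop 5: J rot2 at col 4 lands with bottom-row=3; cleared 0 line(s) (total 0); column heights now [1 2 2 6 5 5 5], max=6
Test piece Z rot1 at col 3 (width 2): heights before test = [1 2 2 6 5 5 5]; fits = False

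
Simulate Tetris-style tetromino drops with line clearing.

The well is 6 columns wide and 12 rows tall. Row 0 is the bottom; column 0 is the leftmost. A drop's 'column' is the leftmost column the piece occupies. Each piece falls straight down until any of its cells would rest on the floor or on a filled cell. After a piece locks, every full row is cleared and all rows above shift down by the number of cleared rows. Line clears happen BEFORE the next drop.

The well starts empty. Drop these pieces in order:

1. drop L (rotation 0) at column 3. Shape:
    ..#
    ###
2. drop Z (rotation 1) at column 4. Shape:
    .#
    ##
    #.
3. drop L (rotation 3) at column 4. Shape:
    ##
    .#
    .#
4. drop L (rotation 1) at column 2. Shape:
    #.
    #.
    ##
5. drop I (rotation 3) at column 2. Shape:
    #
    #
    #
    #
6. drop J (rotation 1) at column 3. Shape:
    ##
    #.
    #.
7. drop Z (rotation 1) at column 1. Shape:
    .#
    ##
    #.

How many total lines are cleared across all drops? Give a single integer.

Drop 1: L rot0 at col 3 lands with bottom-row=0; cleared 0 line(s) (total 0); column heights now [0 0 0 1 1 2], max=2
Drop 2: Z rot1 at col 4 lands with bottom-row=1; cleared 0 line(s) (total 0); column heights now [0 0 0 1 3 4], max=4
Drop 3: L rot3 at col 4 lands with bottom-row=4; cleared 0 line(s) (total 0); column heights now [0 0 0 1 7 7], max=7
Drop 4: L rot1 at col 2 lands with bottom-row=1; cleared 0 line(s) (total 0); column heights now [0 0 4 2 7 7], max=7
Drop 5: I rot3 at col 2 lands with bottom-row=4; cleared 0 line(s) (total 0); column heights now [0 0 8 2 7 7], max=8
Drop 6: J rot1 at col 3 lands with bottom-row=5; cleared 0 line(s) (total 0); column heights now [0 0 8 8 8 7], max=8
Drop 7: Z rot1 at col 1 lands with bottom-row=7; cleared 0 line(s) (total 0); column heights now [0 9 10 8 8 7], max=10

Answer: 0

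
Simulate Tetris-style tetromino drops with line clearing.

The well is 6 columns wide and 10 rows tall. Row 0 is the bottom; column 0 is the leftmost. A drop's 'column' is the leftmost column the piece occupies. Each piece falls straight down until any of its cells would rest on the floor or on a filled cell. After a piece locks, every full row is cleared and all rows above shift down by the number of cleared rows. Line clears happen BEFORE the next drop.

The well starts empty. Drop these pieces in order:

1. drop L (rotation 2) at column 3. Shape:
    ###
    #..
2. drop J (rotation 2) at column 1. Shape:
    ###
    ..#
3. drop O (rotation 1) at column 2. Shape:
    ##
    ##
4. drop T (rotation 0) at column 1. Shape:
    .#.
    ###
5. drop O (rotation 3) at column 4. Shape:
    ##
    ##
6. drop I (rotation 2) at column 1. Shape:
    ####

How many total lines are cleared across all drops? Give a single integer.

Drop 1: L rot2 at col 3 lands with bottom-row=0; cleared 0 line(s) (total 0); column heights now [0 0 0 2 2 2], max=2
Drop 2: J rot2 at col 1 lands with bottom-row=2; cleared 0 line(s) (total 0); column heights now [0 4 4 4 2 2], max=4
Drop 3: O rot1 at col 2 lands with bottom-row=4; cleared 0 line(s) (total 0); column heights now [0 4 6 6 2 2], max=6
Drop 4: T rot0 at col 1 lands with bottom-row=6; cleared 0 line(s) (total 0); column heights now [0 7 8 7 2 2], max=8
Drop 5: O rot3 at col 4 lands with bottom-row=2; cleared 0 line(s) (total 0); column heights now [0 7 8 7 4 4], max=8
Drop 6: I rot2 at col 1 lands with bottom-row=8; cleared 0 line(s) (total 0); column heights now [0 9 9 9 9 4], max=9

Answer: 0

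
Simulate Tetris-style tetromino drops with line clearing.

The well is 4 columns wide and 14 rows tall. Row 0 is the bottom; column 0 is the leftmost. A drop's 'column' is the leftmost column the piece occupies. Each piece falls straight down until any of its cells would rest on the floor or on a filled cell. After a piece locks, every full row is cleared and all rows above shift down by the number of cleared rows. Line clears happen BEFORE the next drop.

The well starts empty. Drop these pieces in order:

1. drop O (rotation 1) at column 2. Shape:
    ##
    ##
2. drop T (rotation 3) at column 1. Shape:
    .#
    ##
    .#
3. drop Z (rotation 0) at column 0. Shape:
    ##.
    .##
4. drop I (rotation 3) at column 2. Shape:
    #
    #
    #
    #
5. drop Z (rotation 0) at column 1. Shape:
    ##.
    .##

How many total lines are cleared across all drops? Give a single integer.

Answer: 0

Derivation:
Drop 1: O rot1 at col 2 lands with bottom-row=0; cleared 0 line(s) (total 0); column heights now [0 0 2 2], max=2
Drop 2: T rot3 at col 1 lands with bottom-row=2; cleared 0 line(s) (total 0); column heights now [0 4 5 2], max=5
Drop 3: Z rot0 at col 0 lands with bottom-row=5; cleared 0 line(s) (total 0); column heights now [7 7 6 2], max=7
Drop 4: I rot3 at col 2 lands with bottom-row=6; cleared 0 line(s) (total 0); column heights now [7 7 10 2], max=10
Drop 5: Z rot0 at col 1 lands with bottom-row=10; cleared 0 line(s) (total 0); column heights now [7 12 12 11], max=12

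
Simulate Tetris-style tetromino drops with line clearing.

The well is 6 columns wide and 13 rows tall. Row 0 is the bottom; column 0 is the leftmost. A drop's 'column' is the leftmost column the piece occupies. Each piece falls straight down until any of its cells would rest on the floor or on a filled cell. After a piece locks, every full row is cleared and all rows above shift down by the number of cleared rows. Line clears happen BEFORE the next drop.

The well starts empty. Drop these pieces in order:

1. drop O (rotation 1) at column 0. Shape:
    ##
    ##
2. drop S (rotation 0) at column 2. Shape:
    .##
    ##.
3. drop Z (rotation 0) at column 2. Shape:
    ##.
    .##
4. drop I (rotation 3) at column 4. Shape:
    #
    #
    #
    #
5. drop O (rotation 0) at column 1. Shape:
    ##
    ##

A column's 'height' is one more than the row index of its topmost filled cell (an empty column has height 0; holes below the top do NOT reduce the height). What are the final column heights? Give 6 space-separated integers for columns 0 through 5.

Drop 1: O rot1 at col 0 lands with bottom-row=0; cleared 0 line(s) (total 0); column heights now [2 2 0 0 0 0], max=2
Drop 2: S rot0 at col 2 lands with bottom-row=0; cleared 0 line(s) (total 0); column heights now [2 2 1 2 2 0], max=2
Drop 3: Z rot0 at col 2 lands with bottom-row=2; cleared 0 line(s) (total 0); column heights now [2 2 4 4 3 0], max=4
Drop 4: I rot3 at col 4 lands with bottom-row=3; cleared 0 line(s) (total 0); column heights now [2 2 4 4 7 0], max=7
Drop 5: O rot0 at col 1 lands with bottom-row=4; cleared 0 line(s) (total 0); column heights now [2 6 6 4 7 0], max=7

Answer: 2 6 6 4 7 0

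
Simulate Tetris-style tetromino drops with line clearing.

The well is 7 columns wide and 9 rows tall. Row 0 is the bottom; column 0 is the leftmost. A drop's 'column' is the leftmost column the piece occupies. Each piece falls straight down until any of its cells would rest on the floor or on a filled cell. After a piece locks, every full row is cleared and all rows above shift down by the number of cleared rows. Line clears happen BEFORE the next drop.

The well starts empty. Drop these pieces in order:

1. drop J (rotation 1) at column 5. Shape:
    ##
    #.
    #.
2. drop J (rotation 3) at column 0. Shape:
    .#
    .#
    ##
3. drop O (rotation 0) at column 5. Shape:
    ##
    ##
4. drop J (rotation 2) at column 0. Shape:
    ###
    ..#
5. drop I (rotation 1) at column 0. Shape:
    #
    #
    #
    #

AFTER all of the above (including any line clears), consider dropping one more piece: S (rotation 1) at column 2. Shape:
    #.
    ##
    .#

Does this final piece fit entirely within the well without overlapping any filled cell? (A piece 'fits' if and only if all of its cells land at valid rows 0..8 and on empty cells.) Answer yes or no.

Drop 1: J rot1 at col 5 lands with bottom-row=0; cleared 0 line(s) (total 0); column heights now [0 0 0 0 0 3 3], max=3
Drop 2: J rot3 at col 0 lands with bottom-row=0; cleared 0 line(s) (total 0); column heights now [1 3 0 0 0 3 3], max=3
Drop 3: O rot0 at col 5 lands with bottom-row=3; cleared 0 line(s) (total 0); column heights now [1 3 0 0 0 5 5], max=5
Drop 4: J rot2 at col 0 lands with bottom-row=2; cleared 0 line(s) (total 0); column heights now [4 4 4 0 0 5 5], max=5
Drop 5: I rot1 at col 0 lands with bottom-row=4; cleared 0 line(s) (total 0); column heights now [8 4 4 0 0 5 5], max=8
Test piece S rot1 at col 2 (width 2): heights before test = [8 4 4 0 0 5 5]; fits = True

Answer: yes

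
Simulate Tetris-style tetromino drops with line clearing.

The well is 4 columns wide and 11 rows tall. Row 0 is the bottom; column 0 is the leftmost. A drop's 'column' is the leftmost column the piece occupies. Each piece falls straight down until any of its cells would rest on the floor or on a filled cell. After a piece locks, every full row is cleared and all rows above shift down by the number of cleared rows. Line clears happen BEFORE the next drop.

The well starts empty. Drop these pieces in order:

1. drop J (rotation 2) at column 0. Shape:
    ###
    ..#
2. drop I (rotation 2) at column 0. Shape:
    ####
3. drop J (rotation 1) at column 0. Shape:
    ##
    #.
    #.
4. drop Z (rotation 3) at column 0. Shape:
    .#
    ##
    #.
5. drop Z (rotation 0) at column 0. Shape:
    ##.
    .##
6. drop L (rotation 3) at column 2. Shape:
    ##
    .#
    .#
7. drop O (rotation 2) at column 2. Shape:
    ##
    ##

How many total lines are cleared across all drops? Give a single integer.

Drop 1: J rot2 at col 0 lands with bottom-row=0; cleared 0 line(s) (total 0); column heights now [2 2 2 0], max=2
Drop 2: I rot2 at col 0 lands with bottom-row=2; cleared 1 line(s) (total 1); column heights now [2 2 2 0], max=2
Drop 3: J rot1 at col 0 lands with bottom-row=2; cleared 0 line(s) (total 1); column heights now [5 5 2 0], max=5
Drop 4: Z rot3 at col 0 lands with bottom-row=5; cleared 0 line(s) (total 1); column heights now [7 8 2 0], max=8
Drop 5: Z rot0 at col 0 lands with bottom-row=8; cleared 0 line(s) (total 1); column heights now [10 10 9 0], max=10
Drop 6: L rot3 at col 2 lands with bottom-row=7; cleared 1 line(s) (total 2); column heights now [7 9 9 9], max=9
Drop 7: O rot2 at col 2 lands with bottom-row=9; cleared 0 line(s) (total 2); column heights now [7 9 11 11], max=11

Answer: 2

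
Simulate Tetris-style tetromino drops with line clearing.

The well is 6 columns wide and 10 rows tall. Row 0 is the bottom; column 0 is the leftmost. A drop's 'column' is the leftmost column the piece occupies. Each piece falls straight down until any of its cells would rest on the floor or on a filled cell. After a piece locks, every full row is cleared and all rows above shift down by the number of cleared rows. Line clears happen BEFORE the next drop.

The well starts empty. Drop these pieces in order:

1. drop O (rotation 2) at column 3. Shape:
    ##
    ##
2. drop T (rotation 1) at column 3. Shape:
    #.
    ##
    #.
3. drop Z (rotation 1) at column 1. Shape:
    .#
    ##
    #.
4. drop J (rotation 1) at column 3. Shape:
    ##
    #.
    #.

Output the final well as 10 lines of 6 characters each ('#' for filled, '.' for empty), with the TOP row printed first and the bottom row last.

Answer: ......
......
...##.
...#..
...#..
...#..
...##.
..##..
.####.
.#.##.

Derivation:
Drop 1: O rot2 at col 3 lands with bottom-row=0; cleared 0 line(s) (total 0); column heights now [0 0 0 2 2 0], max=2
Drop 2: T rot1 at col 3 lands with bottom-row=2; cleared 0 line(s) (total 0); column heights now [0 0 0 5 4 0], max=5
Drop 3: Z rot1 at col 1 lands with bottom-row=0; cleared 0 line(s) (total 0); column heights now [0 2 3 5 4 0], max=5
Drop 4: J rot1 at col 3 lands with bottom-row=5; cleared 0 line(s) (total 0); column heights now [0 2 3 8 8 0], max=8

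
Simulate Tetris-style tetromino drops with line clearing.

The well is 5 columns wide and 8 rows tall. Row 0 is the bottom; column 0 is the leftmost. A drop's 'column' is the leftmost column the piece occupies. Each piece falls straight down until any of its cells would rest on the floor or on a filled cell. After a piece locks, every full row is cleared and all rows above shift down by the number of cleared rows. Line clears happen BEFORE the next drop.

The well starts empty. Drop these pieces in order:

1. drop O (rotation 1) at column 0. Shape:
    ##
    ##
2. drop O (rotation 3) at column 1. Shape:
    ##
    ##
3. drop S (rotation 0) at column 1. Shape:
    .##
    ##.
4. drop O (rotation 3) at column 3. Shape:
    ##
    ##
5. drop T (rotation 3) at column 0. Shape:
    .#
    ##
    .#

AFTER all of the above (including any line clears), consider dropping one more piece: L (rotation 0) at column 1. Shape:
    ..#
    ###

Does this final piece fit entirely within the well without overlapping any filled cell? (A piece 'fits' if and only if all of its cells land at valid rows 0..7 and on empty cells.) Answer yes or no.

Drop 1: O rot1 at col 0 lands with bottom-row=0; cleared 0 line(s) (total 0); column heights now [2 2 0 0 0], max=2
Drop 2: O rot3 at col 1 lands with bottom-row=2; cleared 0 line(s) (total 0); column heights now [2 4 4 0 0], max=4
Drop 3: S rot0 at col 1 lands with bottom-row=4; cleared 0 line(s) (total 0); column heights now [2 5 6 6 0], max=6
Drop 4: O rot3 at col 3 lands with bottom-row=6; cleared 0 line(s) (total 0); column heights now [2 5 6 8 8], max=8
Drop 5: T rot3 at col 0 lands with bottom-row=5; cleared 0 line(s) (total 0); column heights now [7 8 6 8 8], max=8
Test piece L rot0 at col 1 (width 3): heights before test = [7 8 6 8 8]; fits = False

Answer: no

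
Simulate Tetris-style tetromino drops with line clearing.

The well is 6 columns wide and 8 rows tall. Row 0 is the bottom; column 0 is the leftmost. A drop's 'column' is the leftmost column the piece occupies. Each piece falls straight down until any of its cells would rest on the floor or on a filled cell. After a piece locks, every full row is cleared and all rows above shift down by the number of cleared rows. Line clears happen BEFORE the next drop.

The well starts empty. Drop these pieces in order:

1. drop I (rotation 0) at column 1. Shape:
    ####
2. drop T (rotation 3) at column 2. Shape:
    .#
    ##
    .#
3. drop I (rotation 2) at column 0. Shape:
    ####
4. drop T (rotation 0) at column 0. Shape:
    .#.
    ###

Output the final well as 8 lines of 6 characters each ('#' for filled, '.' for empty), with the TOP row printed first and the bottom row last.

Answer: ......
.#....
###...
####..
...#..
..##..
...#..
.####.

Derivation:
Drop 1: I rot0 at col 1 lands with bottom-row=0; cleared 0 line(s) (total 0); column heights now [0 1 1 1 1 0], max=1
Drop 2: T rot3 at col 2 lands with bottom-row=1; cleared 0 line(s) (total 0); column heights now [0 1 3 4 1 0], max=4
Drop 3: I rot2 at col 0 lands with bottom-row=4; cleared 0 line(s) (total 0); column heights now [5 5 5 5 1 0], max=5
Drop 4: T rot0 at col 0 lands with bottom-row=5; cleared 0 line(s) (total 0); column heights now [6 7 6 5 1 0], max=7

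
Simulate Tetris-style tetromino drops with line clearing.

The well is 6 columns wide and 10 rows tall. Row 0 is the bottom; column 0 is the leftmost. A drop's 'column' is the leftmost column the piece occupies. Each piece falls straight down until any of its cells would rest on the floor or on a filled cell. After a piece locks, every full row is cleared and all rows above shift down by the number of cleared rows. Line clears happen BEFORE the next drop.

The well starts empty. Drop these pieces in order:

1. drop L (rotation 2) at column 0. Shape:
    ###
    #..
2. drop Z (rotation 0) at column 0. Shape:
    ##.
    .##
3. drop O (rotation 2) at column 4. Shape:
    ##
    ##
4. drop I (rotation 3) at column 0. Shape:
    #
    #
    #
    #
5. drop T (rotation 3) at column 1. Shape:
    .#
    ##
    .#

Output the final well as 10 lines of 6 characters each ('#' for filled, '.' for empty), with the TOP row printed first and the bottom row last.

Drop 1: L rot2 at col 0 lands with bottom-row=0; cleared 0 line(s) (total 0); column heights now [2 2 2 0 0 0], max=2
Drop 2: Z rot0 at col 0 lands with bottom-row=2; cleared 0 line(s) (total 0); column heights now [4 4 3 0 0 0], max=4
Drop 3: O rot2 at col 4 lands with bottom-row=0; cleared 0 line(s) (total 0); column heights now [4 4 3 0 2 2], max=4
Drop 4: I rot3 at col 0 lands with bottom-row=4; cleared 0 line(s) (total 0); column heights now [8 4 3 0 2 2], max=8
Drop 5: T rot3 at col 1 lands with bottom-row=3; cleared 0 line(s) (total 0); column heights now [8 5 6 0 2 2], max=8

Answer: ......
......
#.....
#.....
#.#...
###...
###...
.##...
###.##
#...##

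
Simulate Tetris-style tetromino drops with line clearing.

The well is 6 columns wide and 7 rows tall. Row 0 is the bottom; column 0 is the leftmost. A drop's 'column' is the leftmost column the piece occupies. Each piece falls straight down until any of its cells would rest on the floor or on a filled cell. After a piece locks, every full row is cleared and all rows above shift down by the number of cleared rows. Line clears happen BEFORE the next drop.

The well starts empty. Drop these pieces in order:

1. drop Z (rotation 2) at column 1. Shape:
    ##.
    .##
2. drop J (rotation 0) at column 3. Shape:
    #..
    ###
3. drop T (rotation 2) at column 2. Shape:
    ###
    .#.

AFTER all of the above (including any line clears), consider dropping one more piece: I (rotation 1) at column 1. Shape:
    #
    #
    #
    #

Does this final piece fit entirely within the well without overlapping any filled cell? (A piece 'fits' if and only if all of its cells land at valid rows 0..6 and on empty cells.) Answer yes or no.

Drop 1: Z rot2 at col 1 lands with bottom-row=0; cleared 0 line(s) (total 0); column heights now [0 2 2 1 0 0], max=2
Drop 2: J rot0 at col 3 lands with bottom-row=1; cleared 0 line(s) (total 0); column heights now [0 2 2 3 2 2], max=3
Drop 3: T rot2 at col 2 lands with bottom-row=3; cleared 0 line(s) (total 0); column heights now [0 2 5 5 5 2], max=5
Test piece I rot1 at col 1 (width 1): heights before test = [0 2 5 5 5 2]; fits = True

Answer: yes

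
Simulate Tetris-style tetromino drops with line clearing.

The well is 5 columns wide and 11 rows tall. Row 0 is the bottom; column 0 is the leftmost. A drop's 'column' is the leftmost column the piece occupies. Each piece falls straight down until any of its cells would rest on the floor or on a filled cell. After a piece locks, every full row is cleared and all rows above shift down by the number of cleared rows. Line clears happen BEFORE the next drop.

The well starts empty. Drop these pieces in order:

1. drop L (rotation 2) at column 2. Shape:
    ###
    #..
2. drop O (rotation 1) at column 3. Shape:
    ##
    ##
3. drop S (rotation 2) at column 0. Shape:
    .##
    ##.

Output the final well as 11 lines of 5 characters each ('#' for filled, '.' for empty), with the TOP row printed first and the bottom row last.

Answer: .....
.....
.....
.....
.....
.....
.....
.....
...##
.####
..#..

Derivation:
Drop 1: L rot2 at col 2 lands with bottom-row=0; cleared 0 line(s) (total 0); column heights now [0 0 2 2 2], max=2
Drop 2: O rot1 at col 3 lands with bottom-row=2; cleared 0 line(s) (total 0); column heights now [0 0 2 4 4], max=4
Drop 3: S rot2 at col 0 lands with bottom-row=1; cleared 1 line(s) (total 1); column heights now [0 2 2 3 3], max=3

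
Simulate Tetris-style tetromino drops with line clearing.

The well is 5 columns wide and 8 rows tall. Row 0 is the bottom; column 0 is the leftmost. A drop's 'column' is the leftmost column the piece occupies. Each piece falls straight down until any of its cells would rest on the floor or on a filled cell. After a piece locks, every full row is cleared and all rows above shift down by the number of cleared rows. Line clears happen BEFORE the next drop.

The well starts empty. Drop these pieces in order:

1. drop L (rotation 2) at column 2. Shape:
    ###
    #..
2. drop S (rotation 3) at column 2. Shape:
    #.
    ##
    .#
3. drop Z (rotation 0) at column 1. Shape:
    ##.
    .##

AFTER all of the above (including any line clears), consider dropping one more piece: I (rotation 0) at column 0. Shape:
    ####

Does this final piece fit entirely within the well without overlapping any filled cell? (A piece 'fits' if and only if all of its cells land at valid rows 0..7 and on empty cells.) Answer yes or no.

Answer: yes

Derivation:
Drop 1: L rot2 at col 2 lands with bottom-row=0; cleared 0 line(s) (total 0); column heights now [0 0 2 2 2], max=2
Drop 2: S rot3 at col 2 lands with bottom-row=2; cleared 0 line(s) (total 0); column heights now [0 0 5 4 2], max=5
Drop 3: Z rot0 at col 1 lands with bottom-row=5; cleared 0 line(s) (total 0); column heights now [0 7 7 6 2], max=7
Test piece I rot0 at col 0 (width 4): heights before test = [0 7 7 6 2]; fits = True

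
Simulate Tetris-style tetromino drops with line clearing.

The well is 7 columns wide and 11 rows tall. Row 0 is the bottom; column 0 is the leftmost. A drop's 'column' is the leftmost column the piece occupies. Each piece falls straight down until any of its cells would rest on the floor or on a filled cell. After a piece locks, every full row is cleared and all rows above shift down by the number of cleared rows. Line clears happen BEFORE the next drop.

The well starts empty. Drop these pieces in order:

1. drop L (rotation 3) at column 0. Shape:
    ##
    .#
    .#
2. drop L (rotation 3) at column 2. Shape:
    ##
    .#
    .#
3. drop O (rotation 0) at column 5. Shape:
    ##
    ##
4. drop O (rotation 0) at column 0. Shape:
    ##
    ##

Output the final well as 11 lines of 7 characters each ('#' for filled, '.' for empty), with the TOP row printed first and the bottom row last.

Answer: .......
.......
.......
.......
.......
.......
##.....
##.....
####...
.#.#.##
.#.#.##

Derivation:
Drop 1: L rot3 at col 0 lands with bottom-row=0; cleared 0 line(s) (total 0); column heights now [3 3 0 0 0 0 0], max=3
Drop 2: L rot3 at col 2 lands with bottom-row=0; cleared 0 line(s) (total 0); column heights now [3 3 3 3 0 0 0], max=3
Drop 3: O rot0 at col 5 lands with bottom-row=0; cleared 0 line(s) (total 0); column heights now [3 3 3 3 0 2 2], max=3
Drop 4: O rot0 at col 0 lands with bottom-row=3; cleared 0 line(s) (total 0); column heights now [5 5 3 3 0 2 2], max=5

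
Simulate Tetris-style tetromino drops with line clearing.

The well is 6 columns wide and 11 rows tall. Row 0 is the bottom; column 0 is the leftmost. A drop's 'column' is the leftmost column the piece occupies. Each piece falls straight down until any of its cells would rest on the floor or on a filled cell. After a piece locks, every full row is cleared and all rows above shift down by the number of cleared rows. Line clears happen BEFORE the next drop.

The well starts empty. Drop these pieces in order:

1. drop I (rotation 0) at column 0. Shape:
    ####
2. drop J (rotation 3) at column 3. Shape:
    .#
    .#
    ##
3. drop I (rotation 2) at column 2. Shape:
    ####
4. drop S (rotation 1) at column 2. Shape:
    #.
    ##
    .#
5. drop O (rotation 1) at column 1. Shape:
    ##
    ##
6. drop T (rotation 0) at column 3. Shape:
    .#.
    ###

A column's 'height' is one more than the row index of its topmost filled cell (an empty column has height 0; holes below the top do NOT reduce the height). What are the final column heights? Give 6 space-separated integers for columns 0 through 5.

Drop 1: I rot0 at col 0 lands with bottom-row=0; cleared 0 line(s) (total 0); column heights now [1 1 1 1 0 0], max=1
Drop 2: J rot3 at col 3 lands with bottom-row=1; cleared 0 line(s) (total 0); column heights now [1 1 1 2 4 0], max=4
Drop 3: I rot2 at col 2 lands with bottom-row=4; cleared 0 line(s) (total 0); column heights now [1 1 5 5 5 5], max=5
Drop 4: S rot1 at col 2 lands with bottom-row=5; cleared 0 line(s) (total 0); column heights now [1 1 8 7 5 5], max=8
Drop 5: O rot1 at col 1 lands with bottom-row=8; cleared 0 line(s) (total 0); column heights now [1 10 10 7 5 5], max=10
Drop 6: T rot0 at col 3 lands with bottom-row=7; cleared 0 line(s) (total 0); column heights now [1 10 10 8 9 8], max=10

Answer: 1 10 10 8 9 8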